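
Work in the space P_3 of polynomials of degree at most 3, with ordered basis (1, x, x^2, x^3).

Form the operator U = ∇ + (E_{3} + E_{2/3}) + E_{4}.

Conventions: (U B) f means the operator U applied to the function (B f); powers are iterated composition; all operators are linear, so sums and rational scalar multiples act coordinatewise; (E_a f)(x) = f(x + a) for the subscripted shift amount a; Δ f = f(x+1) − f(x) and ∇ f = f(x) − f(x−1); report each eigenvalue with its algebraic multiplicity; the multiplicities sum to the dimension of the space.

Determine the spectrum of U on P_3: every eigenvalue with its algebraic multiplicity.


λ = 3 (multiplicity 4)

image of 1: 3
image of x: 3x + 26/3
image of x^2: 3x^2 + (52/3)x + 220/9
image of x^3: 3x^3 + 26x^2 + (220/3)x + 2492/27
the matrix is upper triangular; its diagonal is (3, 3, 3, 3)
for a triangular matrix the eigenvalues are the diagonal entries, with algebraic multiplicity their repetition count


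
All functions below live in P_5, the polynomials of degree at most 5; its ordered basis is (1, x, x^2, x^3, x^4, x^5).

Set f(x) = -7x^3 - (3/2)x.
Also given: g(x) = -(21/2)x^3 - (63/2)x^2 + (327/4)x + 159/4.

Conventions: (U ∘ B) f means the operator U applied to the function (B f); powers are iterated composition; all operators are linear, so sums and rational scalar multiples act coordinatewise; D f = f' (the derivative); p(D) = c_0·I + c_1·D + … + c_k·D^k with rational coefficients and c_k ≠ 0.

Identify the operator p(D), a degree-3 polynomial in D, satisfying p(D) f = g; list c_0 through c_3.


c_0 = 3/2, c_1 = 3/2, c_2 = -2, c_3 = -1

D^0 f = -7x^3 - (3/2)x
D^1 f = -21x^2 - 3/2
D^2 f = -42x
D^3 f = -42
matching coefficients of g against c_0 f + c_1 Df + … from the top degree down determines the c_i
solution: c_0 = 3/2, c_1 = 3/2, c_2 = -2, c_3 = -1


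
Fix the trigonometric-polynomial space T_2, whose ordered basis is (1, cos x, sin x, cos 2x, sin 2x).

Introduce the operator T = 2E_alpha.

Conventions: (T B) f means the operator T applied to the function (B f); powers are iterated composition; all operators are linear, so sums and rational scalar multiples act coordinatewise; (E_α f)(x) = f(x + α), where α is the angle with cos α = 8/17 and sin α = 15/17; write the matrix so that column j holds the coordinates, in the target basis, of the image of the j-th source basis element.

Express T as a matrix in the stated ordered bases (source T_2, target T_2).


the matrix is [[2, 0, 0, 0, 0]; [0, 16/17, 30/17, 0, 0]; [0, -30/17, 16/17, 0, 0]; [0, 0, 0, -322/289, 480/289]; [0, 0, 0, -480/289, -322/289]] (rows listed top to bottom)

image of 1: 2
image of cos x: (16/17)cos x - (30/17)sin x
image of sin x: (30/17)cos x + (16/17)sin x
image of cos 2x: -(322/289)cos 2x - (480/289)sin 2x
image of sin 2x: (480/289)cos 2x - (322/289)sin 2x
each image's coordinates form column j of the matrix


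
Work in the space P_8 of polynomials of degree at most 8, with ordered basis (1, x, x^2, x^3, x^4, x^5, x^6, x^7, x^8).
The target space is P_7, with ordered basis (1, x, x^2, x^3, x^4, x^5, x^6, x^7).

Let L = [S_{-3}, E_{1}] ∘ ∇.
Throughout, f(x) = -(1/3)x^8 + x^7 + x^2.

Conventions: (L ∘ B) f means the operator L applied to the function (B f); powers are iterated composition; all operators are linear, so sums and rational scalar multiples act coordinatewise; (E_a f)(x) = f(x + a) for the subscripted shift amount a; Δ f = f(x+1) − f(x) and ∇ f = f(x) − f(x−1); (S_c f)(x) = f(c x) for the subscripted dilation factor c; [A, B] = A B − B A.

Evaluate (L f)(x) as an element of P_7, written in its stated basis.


g(x) = -54432x^6 - 204120x^5 - 434700x^4 - 559440x^3 - 430332x^2 - 184296x - 101540/3

∇ f = -(8/3)x^7 + (49/3)x^6 - (119/3)x^5 + (175/3)x^4 - (161/3)x^3 + (91/3)x^2 - (23/3)x + 1/3
E_{1} ∇ f = -(8/3)x^7 - (7/3)x^6 + (7/3)x^5 + (35/3)x^4 + (49/3)x^3 + (35/3)x^2 + (19/3)x + 5/3
S_{-3} E_{1} ∇ f = 5832x^7 - 1701x^6 - 567x^5 + 945x^4 - 441x^3 + 105x^2 - 19x + 5/3
S_{-3} ∇ f = 5832x^7 + 11907x^6 + 9639x^5 + 4725x^4 + 1449x^3 + 273x^2 + 23x + 1/3
E_{1} S_{-3} ∇ f = 5832x^7 + 52731x^6 + 203553x^5 + 435645x^4 + 558999x^3 + 430437x^2 + 184277x + 101545/3
[S_{-3}, E_{1}] ∇ f = -54432x^6 - 204120x^5 - 434700x^4 - 559440x^3 - 430332x^2 - 184296x - 101540/3


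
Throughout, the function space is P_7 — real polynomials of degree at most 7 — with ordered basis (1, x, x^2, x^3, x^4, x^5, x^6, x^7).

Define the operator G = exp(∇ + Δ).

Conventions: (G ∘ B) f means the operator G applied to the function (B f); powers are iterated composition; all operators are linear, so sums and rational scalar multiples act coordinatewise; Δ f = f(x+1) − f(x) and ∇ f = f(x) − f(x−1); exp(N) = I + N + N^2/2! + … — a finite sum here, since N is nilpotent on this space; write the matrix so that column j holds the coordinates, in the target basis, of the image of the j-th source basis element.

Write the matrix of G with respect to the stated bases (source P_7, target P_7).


image of 1: 1
image of x: x + 2
image of x^2: x^2 + 4x + 4
image of x^3: x^3 + 6x^2 + 12x + 10
image of x^4: x^4 + 8x^3 + 24x^2 + 40x + 32
image of x^5: x^5 + 10x^4 + 40x^3 + 100x^2 + 160x + 114
image of x^6: x^6 + 12x^5 + 60x^4 + 200x^3 + 480x^2 + 684x + 448
image of x^7: x^7 + 14x^6 + 84x^5 + 350x^4 + 1120x^3 + 2394x^2 + 3136x + 1978
each image's coordinates form column j of the matrix

the matrix is [[1, 2, 4, 10, 32, 114, 448, 1978]; [0, 1, 4, 12, 40, 160, 684, 3136]; [0, 0, 1, 6, 24, 100, 480, 2394]; [0, 0, 0, 1, 8, 40, 200, 1120]; [0, 0, 0, 0, 1, 10, 60, 350]; [0, 0, 0, 0, 0, 1, 12, 84]; [0, 0, 0, 0, 0, 0, 1, 14]; [0, 0, 0, 0, 0, 0, 0, 1]] (rows listed top to bottom)


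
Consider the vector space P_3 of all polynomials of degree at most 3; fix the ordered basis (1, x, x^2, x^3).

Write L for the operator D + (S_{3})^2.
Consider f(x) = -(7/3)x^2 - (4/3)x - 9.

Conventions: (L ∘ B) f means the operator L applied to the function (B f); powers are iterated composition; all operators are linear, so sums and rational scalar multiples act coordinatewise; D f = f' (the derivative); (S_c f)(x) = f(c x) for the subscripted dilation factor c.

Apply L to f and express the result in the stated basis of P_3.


the image equals g(x) = -189x^2 - (50/3)x - 31/3

D f = -(14/3)x - 4/3
S_{3} f = -21x^2 - 4x - 9
S_{3} S_{3} f = -189x^2 - 12x - 9
(D + (S_{3})^2) f = -189x^2 - (50/3)x - 31/3


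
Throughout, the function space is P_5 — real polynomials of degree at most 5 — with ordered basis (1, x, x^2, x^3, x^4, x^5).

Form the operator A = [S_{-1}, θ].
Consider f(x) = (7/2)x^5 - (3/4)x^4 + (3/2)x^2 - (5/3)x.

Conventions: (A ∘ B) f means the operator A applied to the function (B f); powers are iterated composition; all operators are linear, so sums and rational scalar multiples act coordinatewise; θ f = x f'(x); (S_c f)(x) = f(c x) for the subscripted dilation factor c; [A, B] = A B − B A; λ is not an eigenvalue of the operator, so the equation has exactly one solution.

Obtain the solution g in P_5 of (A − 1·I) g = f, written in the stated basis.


write g with unknown coordinates in the stated basis and equate coefficients in (A − 1·I) g = f
solving from the highest basis element down gives g = -(7/2)x^5 + (3/4)x^4 - (3/2)x^2 + (5/3)x
check: A g = 0
so A g − 1·g = (7/2)x^5 - (3/4)x^4 + (3/2)x^2 - (5/3)x = f ✓

the result is g(x) = -(7/2)x^5 + (3/4)x^4 - (3/2)x^2 + (5/3)x


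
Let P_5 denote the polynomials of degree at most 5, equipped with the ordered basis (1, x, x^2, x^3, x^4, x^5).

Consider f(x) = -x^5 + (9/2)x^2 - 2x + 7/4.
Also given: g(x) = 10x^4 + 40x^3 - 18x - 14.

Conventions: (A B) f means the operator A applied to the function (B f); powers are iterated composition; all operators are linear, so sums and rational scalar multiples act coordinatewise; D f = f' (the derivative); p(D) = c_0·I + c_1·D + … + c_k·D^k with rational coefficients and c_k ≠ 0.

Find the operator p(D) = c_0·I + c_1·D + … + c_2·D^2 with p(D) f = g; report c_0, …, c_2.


D^0 f = -x^5 + (9/2)x^2 - 2x + 7/4
D^1 f = -5x^4 + 9x - 2
D^2 f = -20x^3 + 9
matching coefficients of g against c_0 f + c_1 Df + … from the top degree down determines the c_i
solution: c_0 = 0, c_1 = -2, c_2 = -2

c_0 = 0, c_1 = -2, c_2 = -2


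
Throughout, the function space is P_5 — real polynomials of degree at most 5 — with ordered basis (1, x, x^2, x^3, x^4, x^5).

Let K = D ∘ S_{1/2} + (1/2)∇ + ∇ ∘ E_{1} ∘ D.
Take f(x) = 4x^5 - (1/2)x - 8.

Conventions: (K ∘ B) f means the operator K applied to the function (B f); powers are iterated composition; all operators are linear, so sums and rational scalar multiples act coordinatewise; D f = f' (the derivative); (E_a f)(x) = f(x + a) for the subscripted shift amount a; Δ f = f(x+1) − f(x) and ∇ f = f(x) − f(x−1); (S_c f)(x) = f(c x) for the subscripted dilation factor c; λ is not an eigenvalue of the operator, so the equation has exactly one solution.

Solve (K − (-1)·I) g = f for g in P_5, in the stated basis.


the result is g(x) = 4x^5 - (85/8)x^4 - (1155/32)x^3 + (5965/256)x^2 + (105329/512)x - 3429/32

write g with unknown coordinates in the stated basis and equate coefficients in (K − (-1)·I) g = f
solving from the highest basis element down gives g = 4x^5 - (85/8)x^4 - (1155/32)x^3 + (5965/256)x^2 + (105329/512)x - 3429/32
check: K g = (85/8)x^4 + (1155/32)x^3 - (5965/256)x^2 - (105585/512)x + 3173/32
so K g − (-1)·g = 4x^5 - (1/2)x - 8 = f ✓


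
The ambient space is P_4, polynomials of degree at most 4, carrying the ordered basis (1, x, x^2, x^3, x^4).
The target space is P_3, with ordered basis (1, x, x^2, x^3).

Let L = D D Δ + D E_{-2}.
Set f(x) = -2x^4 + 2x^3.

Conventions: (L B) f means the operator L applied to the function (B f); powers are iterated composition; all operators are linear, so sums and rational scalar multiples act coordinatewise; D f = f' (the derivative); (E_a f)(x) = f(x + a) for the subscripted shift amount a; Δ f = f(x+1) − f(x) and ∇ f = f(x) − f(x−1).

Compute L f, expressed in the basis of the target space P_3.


Δ f = -8x^3 - 6x^2 - 2x
D Δ f = -24x^2 - 12x - 2
D D Δ f = -48x - 12
E_{-2} f = -2x^4 + 18x^3 - 60x^2 + 88x - 48
D E_{-2} f = -8x^3 + 54x^2 - 120x + 88
(D D Δ + D E_{-2}) f = -8x^3 + 54x^2 - 168x + 76

the result is g(x) = -8x^3 + 54x^2 - 168x + 76


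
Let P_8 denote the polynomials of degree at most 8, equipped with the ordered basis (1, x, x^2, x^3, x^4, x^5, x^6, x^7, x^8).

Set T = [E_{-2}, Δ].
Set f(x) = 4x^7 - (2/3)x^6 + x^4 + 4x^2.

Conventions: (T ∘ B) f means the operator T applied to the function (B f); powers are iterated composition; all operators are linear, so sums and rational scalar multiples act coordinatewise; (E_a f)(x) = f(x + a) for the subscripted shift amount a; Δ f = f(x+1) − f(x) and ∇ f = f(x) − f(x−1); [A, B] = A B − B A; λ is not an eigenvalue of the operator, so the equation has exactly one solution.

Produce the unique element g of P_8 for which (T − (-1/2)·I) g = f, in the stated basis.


write g with unknown coordinates in the stated basis and equate coefficients in (T − (-1/2)·I) g = f
solving from the highest basis element down gives g = 8x^7 - (4/3)x^6 + 2x^4 + 8x^2
check: T g = 0
so T g − (-1/2)·g = 4x^7 - (2/3)x^6 + x^4 + 4x^2 = f ✓

g(x) = 8x^7 - (4/3)x^6 + 2x^4 + 8x^2


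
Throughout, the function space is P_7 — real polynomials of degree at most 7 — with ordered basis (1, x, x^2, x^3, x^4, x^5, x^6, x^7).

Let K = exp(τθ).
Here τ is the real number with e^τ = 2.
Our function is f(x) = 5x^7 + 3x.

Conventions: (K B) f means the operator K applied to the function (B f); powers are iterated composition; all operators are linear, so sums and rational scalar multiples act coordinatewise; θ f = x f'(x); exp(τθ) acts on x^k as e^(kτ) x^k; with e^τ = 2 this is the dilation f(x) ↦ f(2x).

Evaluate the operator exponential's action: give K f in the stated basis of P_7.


the result is g(x) = 640x^7 + 6x

exp(τθ) x^k = e^(kτ) x^k; with e^τ = 2 this sends x^k to 2^k x^k
x ↦ 2 x
x^7 ↦ 128 x^7
applying this coordinatewise to f: exp(τθ) f = 640x^7 + 6x


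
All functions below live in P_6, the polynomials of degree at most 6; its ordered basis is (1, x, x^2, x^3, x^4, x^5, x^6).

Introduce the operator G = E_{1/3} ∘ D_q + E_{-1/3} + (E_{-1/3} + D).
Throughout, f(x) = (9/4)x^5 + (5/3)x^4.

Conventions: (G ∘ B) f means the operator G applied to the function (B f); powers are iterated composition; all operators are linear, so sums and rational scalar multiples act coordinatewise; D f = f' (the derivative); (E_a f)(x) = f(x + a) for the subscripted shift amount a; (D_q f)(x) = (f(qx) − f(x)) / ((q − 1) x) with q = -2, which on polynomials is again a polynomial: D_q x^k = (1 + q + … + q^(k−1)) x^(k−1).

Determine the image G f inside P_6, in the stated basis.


D_q f = (99/4)x^4 - (25/3)x^3
E_{1/3} D_q f = (99/4)x^4 + (74/3)x^3 + (49/6)x^2 + (8/9)x - 1/324
E_{-1/3} f = (9/4)x^5 - (25/12)x^4 + (5/18)x^3 + (5/18)x^2 - (35/324)x + 11/972
E_{-1/3} f = (9/4)x^5 - (25/12)x^4 + (5/18)x^3 + (5/18)x^2 - (35/324)x + 11/972
D f = (45/4)x^4 + (20/3)x^3
(E_{-1/3} + D) f = (9/4)x^5 + (55/6)x^4 + (125/18)x^3 + (5/18)x^2 - (35/324)x + 11/972
(E_{1/3} ∘ D_q + E_{-1/3} + (E_{-1/3} + D)) f = (9/2)x^5 + (191/6)x^4 + (287/9)x^3 + (157/18)x^2 + (109/162)x + 19/972

g(x) = (9/2)x^5 + (191/6)x^4 + (287/9)x^3 + (157/18)x^2 + (109/162)x + 19/972


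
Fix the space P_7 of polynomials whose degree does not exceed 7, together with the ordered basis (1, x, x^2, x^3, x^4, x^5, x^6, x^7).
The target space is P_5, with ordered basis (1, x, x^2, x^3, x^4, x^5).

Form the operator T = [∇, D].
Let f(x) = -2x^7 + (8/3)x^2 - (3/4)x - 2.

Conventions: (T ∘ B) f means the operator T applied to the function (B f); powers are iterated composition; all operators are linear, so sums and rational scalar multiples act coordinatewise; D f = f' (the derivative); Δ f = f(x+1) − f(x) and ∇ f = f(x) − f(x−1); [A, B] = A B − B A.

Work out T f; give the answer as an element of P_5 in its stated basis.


D f = -14x^6 + (16/3)x - 3/4
∇ D f = -84x^5 + 210x^4 - 280x^3 + 210x^2 - 84x + 58/3
∇ f = -14x^6 + 42x^5 - 70x^4 + 70x^3 - 42x^2 + (58/3)x - 65/12
D ∇ f = -84x^5 + 210x^4 - 280x^3 + 210x^2 - 84x + 58/3
[∇, D] f = 0

the result is g(x) = 0


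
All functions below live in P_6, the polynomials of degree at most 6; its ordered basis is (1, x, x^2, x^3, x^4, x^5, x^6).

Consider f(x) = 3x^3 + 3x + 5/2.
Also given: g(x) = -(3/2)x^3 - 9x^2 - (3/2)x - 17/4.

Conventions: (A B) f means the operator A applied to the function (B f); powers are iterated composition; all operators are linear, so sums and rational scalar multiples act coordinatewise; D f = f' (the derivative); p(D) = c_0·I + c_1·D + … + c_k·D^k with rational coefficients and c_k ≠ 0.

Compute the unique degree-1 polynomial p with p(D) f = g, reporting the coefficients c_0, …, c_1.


D^0 f = 3x^3 + 3x + 5/2
D^1 f = 9x^2 + 3
matching coefficients of g against c_0 f + c_1 Df + … from the top degree down determines the c_i
solution: c_0 = -1/2, c_1 = -1

c_0 = -1/2, c_1 = -1


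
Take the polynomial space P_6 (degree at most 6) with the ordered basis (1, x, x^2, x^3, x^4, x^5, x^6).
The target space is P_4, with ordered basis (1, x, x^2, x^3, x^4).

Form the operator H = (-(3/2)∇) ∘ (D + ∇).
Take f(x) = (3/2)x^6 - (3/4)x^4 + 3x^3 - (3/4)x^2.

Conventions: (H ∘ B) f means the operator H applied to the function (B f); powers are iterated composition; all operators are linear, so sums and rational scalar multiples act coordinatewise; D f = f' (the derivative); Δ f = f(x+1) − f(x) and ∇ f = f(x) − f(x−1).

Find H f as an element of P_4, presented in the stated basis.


D f = 9x^5 - 3x^3 + 9x^2 - (3/2)x
∇ f = 9x^5 - (45/2)x^4 + 27x^3 - 9x^2 - (9/2)x + 3
(D + ∇) f = 18x^5 - (45/2)x^4 + 24x^3 - 6x + 3
∇ (D + ∇) f = 90x^4 - 270x^3 + 387x^2 - 252x + 117/2
(-(3/2)∇) (D + ∇) f = -135x^4 + 405x^3 - (1161/2)x^2 + 378x - 351/4

the result is g(x) = -135x^4 + 405x^3 - (1161/2)x^2 + 378x - 351/4


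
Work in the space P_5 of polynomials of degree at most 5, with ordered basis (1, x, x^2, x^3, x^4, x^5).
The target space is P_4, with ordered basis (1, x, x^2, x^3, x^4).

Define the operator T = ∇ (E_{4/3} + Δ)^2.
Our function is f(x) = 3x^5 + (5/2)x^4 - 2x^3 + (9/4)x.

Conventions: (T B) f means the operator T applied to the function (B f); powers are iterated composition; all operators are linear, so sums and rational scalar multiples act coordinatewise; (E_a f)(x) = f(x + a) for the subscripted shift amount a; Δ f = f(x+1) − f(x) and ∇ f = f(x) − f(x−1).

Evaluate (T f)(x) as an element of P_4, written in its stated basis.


the result is g(x) = 15x^4 + 260x^3 + 1209x^2 + (16525/9)x + 108409/108

E_{4/3} f = 3x^5 + (45/2)x^4 + (194/3)x^3 + (808/9)x^2 + (2257/36)x + 1523/81
Δ f = 15x^4 + 40x^3 + 39x^2 + 19x + 23/4
(E_{4/3} + Δ) f = 3x^5 + (75/2)x^4 + (314/3)x^3 + (1159/9)x^2 + (2941/36)x + 7955/324
E_{4/3} (E_{4/3} + Δ) f = 3x^5 + (115/2)x^4 + 358x^3 + (9167/9)x^2 + (149719/108)x + 80101/108
Δ (E_{4/3} + Δ) f = 15x^4 + 180x^3 + 569x^2 + (6629/9)x + 12803/36
(E_{4/3} + Δ) (E_{4/3} + Δ) f = 3x^5 + (145/2)x^4 + 538x^3 + (14288/9)x^2 + (229267/108)x + 59255/54
∇ (E_{4/3} + Δ)^2 f = 15x^4 + 260x^3 + 1209x^2 + (16525/9)x + 108409/108


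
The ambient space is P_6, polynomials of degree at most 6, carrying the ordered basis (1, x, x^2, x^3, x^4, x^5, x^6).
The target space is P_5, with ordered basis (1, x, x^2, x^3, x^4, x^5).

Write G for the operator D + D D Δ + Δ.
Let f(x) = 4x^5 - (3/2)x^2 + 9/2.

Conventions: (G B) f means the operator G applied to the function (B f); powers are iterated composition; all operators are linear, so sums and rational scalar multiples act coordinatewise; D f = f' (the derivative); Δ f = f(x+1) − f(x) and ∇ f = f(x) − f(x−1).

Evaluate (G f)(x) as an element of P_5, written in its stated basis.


D f = 20x^4 - 3x
Δ f = 20x^4 + 40x^3 + 40x^2 + 17x + 5/2
D Δ f = 80x^3 + 120x^2 + 80x + 17
D D Δ f = 240x^2 + 240x + 80
Δ f = 20x^4 + 40x^3 + 40x^2 + 17x + 5/2
(D + D D Δ + Δ) f = 40x^4 + 40x^3 + 280x^2 + 254x + 165/2

the result is g(x) = 40x^4 + 40x^3 + 280x^2 + 254x + 165/2


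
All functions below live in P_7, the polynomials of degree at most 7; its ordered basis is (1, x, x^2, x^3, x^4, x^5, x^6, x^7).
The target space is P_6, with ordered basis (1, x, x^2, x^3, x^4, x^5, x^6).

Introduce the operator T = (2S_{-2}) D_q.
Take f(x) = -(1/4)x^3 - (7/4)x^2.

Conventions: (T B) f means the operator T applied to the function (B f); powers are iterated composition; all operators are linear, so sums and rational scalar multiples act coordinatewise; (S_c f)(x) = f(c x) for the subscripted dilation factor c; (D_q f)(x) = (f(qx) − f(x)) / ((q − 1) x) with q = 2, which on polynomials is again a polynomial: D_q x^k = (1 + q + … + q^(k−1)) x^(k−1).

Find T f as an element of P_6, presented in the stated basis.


D_q f = -(7/4)x^2 - (21/4)x
S_{-2} D_q f = -7x^2 + (21/2)x
(2S_{-2}) D_q f = -14x^2 + 21x

g(x) = -14x^2 + 21x


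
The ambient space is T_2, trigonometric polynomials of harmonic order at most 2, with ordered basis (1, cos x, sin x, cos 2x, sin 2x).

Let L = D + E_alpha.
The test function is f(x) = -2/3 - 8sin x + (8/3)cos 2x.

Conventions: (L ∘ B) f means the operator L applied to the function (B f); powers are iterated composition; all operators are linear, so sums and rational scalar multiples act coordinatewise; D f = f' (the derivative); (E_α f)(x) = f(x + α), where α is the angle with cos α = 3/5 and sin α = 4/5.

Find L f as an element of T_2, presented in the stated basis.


the image equals g(x) = -2/3 - (72/5)cos x - (24/5)sin x - (56/75)cos 2x - (592/75)sin 2x

D f = -8cos x - (16/3)sin 2x
E_alpha f = -2/3 - (32/5)cos x - (24/5)sin x - (56/75)cos 2x - (64/25)sin 2x
(D + E_alpha) f = -2/3 - (72/5)cos x - (24/5)sin x - (56/75)cos 2x - (592/75)sin 2x


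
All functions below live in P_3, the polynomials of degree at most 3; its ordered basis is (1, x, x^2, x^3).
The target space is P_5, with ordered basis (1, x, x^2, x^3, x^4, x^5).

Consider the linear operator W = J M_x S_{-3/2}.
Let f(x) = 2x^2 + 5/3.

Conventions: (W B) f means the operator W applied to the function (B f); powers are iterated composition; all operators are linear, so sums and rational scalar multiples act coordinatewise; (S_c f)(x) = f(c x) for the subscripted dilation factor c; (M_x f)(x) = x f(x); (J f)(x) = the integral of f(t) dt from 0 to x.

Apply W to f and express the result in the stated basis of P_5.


the image equals g(x) = (9/8)x^4 + (5/6)x^2

S_{-3/2} f = (9/2)x^2 + 5/3
M_x S_{-3/2} f = (9/2)x^3 + (5/3)x
J M_x S_{-3/2} f = (9/8)x^4 + (5/6)x^2


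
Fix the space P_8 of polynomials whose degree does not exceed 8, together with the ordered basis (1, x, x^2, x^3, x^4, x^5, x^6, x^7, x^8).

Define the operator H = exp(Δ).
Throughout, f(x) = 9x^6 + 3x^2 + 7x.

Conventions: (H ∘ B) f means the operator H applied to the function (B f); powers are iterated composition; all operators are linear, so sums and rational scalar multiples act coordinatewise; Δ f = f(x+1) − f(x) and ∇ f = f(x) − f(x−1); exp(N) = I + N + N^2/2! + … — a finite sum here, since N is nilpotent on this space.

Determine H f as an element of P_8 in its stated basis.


the result is g(x) = 9x^6 + 54x^5 + 270x^4 + 900x^3 + 2028x^2 + 2821x + 1840

order-1 term: 54x^5 + 135x^4 + 180x^3 + 135x^2 + 60x + 19
order-2 term: 135x^4 + 540x^3 + 945x^2 + 810x + 282
order-3 term: 180x^3 + 810x^2 + 1350x + 810
order-4 term: 135x^2 + 540x + 585
order-5 term: 54x + 135
order-6 term: 9
the series for exp(Δ) f terminates at order 6
exp(Δ) f = 9x^6 + 54x^5 + 270x^4 + 900x^3 + 2028x^2 + 2821x + 1840


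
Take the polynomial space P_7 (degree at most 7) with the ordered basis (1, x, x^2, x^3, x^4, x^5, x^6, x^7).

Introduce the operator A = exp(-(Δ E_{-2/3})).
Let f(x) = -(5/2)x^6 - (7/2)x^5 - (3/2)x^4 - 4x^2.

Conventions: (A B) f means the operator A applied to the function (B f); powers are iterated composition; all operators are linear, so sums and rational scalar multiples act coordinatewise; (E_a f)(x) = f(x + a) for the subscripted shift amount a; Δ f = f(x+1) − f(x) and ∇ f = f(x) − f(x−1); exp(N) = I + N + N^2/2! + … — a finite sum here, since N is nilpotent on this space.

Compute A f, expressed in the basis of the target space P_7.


order-1 term: 15x^5 + 5x^4 + 11x^3 + (31/18)x^2 + (475/54)x - 73/54
order-2 term: -(75/2)x^4 + 15x^3 - (73/2)x^2 + (133/18)x - 13/2
order-3 term: 50x^3 - 40x^2 + 46x - 21/2
order-4 term: -(75/2)x^2 + (65/2)x - 19
order-5 term: 15x - 9
order-6 term: -5/2
the series for exp(-(Δ E_{-2/3})) f terminates at order 6
exp(-(Δ E_{-2/3})) f = -(5/2)x^6 + (23/2)x^5 - 34x^4 + 76x^3 - (2093/18)x^2 + (5923/54)x - 1319/27

g(x) = -(5/2)x^6 + (23/2)x^5 - 34x^4 + 76x^3 - (2093/18)x^2 + (5923/54)x - 1319/27


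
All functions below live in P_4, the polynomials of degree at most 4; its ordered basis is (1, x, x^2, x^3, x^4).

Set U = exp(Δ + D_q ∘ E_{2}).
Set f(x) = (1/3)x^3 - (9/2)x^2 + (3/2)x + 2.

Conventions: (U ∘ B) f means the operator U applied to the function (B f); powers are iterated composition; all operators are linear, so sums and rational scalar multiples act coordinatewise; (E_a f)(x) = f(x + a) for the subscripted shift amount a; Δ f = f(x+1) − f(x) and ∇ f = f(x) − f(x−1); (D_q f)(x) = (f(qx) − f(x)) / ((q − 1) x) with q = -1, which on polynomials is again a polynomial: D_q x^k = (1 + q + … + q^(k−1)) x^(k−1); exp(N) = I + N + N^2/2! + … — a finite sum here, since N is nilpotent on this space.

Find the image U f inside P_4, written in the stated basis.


g(x) = (1/3)x^3 - (19/6)x^2 - (31/6)x - 305/18

order-1 term: (4/3)x^2 - 8x - 91/6
order-2 term: (4/3)x - 14/3
order-3 term: 8/9
the series for exp(Δ + D_q ∘ E_{2}) f terminates at order 3
exp(Δ + D_q ∘ E_{2}) f = (1/3)x^3 - (19/6)x^2 - (31/6)x - 305/18


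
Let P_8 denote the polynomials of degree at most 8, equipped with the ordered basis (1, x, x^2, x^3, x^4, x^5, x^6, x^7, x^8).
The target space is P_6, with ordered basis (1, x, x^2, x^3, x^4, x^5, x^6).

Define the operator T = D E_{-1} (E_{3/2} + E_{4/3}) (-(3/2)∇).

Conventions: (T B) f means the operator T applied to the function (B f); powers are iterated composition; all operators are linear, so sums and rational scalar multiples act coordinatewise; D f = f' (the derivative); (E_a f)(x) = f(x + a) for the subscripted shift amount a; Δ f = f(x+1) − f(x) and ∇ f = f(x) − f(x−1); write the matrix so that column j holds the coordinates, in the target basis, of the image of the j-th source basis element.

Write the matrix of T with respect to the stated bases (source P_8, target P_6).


the matrix is [[0, 0, -6, 3/2, -7/2, 25/18, -257/144, 49/54, -3481/3888]; [0, 0, 0, -18, 6, -35/2, 25/3, -1799/144, 196/27]; [0, 0, 0, 0, -36, 15, -105/2, 175/6, -1799/36]; [0, 0, 0, 0, 0, -60, 30, -245/2, 700/9]; [0, 0, 0, 0, 0, 0, -90, 105/2, -245]; [0, 0, 0, 0, 0, 0, 0, -126, 84]; [0, 0, 0, 0, 0, 0, 0, 0, -168]] (rows listed top to bottom)

image of 1: 0
image of x: 0
image of x^2: -6
image of x^3: -18x + 3/2
image of x^4: -36x^2 + 6x - 7/2
image of x^5: -60x^3 + 15x^2 - (35/2)x + 25/18
image of x^6: -90x^4 + 30x^3 - (105/2)x^2 + (25/3)x - 257/144
image of x^7: -126x^5 + (105/2)x^4 - (245/2)x^3 + (175/6)x^2 - (1799/144)x + 49/54
image of x^8: -168x^6 + 84x^5 - 245x^4 + (700/9)x^3 - (1799/36)x^2 + (196/27)x - 3481/3888
each image's coordinates form column j of the matrix


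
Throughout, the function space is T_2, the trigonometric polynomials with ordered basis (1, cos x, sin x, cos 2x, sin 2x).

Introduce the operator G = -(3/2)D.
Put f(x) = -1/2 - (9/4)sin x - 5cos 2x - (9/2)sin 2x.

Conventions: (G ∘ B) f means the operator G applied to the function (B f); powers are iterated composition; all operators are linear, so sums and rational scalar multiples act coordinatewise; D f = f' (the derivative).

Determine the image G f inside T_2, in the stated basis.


D f = -(9/4)cos x - 9cos 2x + 10sin 2x
(-(3/2)D) f = (27/8)cos x + (27/2)cos 2x - 15sin 2x

the result is g(x) = (27/8)cos x + (27/2)cos 2x - 15sin 2x


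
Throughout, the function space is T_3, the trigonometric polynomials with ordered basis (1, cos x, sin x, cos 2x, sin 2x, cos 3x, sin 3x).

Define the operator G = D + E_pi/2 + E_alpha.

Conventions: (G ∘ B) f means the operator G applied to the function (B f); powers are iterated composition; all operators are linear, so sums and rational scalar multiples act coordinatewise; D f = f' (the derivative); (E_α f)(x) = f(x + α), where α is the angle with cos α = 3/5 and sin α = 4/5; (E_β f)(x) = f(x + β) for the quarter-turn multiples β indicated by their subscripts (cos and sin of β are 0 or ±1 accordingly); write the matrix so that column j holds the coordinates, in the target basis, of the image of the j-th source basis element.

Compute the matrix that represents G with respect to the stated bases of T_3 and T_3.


the matrix is [[2, 0, 0, 0, 0, 0, 0]; [0, 3/5, 14/5, 0, 0, 0, 0]; [0, -14/5, 3/5, 0, 0, 0, 0]; [0, 0, 0, -32/25, 74/25, 0, 0]; [0, 0, 0, -74/25, -32/25, 0, 0]; [0, 0, 0, 0, 0, -117/125, 294/125]; [0, 0, 0, 0, 0, -294/125, -117/125]] (rows listed top to bottom)

image of 1: 2
image of cos x: (3/5)cos x - (14/5)sin x
image of sin x: (14/5)cos x + (3/5)sin x
image of cos 2x: -(32/25)cos 2x - (74/25)sin 2x
image of sin 2x: (74/25)cos 2x - (32/25)sin 2x
image of cos 3x: -(117/125)cos 3x - (294/125)sin 3x
image of sin 3x: (294/125)cos 3x - (117/125)sin 3x
each image's coordinates form column j of the matrix


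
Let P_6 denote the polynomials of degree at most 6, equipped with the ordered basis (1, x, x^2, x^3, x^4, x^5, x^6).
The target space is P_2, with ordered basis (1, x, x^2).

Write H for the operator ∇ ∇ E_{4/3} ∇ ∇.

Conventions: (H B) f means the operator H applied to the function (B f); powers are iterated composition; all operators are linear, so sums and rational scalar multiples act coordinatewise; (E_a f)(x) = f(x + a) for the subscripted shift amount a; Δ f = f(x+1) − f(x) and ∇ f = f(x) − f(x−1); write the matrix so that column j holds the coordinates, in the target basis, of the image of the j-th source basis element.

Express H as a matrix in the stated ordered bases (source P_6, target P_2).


the matrix is [[0, 0, 0, 0, 24, -80, 280]; [0, 0, 0, 0, 0, 120, -480]; [0, 0, 0, 0, 0, 0, 360]] (rows listed top to bottom)

image of 1: 0
image of x: 0
image of x^2: 0
image of x^3: 0
image of x^4: 24
image of x^5: 120x - 80
image of x^6: 360x^2 - 480x + 280
each image's coordinates form column j of the matrix


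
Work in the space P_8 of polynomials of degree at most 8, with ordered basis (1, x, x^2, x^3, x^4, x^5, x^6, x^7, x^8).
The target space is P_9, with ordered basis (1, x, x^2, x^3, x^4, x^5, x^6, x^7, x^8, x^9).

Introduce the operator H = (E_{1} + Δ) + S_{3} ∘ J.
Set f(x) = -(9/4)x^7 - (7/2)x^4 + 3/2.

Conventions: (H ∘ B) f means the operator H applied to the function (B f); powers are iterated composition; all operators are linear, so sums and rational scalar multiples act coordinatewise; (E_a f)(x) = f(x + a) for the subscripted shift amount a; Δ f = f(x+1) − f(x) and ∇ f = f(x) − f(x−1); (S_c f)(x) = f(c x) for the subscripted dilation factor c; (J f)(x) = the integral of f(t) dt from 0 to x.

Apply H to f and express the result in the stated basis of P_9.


g(x) = -(59049/32)x^8 - (9/4)x^7 - (63/2)x^6 - (1323/5)x^5 - 161x^4 - (371/2)x^3 - (273/2)x^2 - 55x - 10

E_{1} f = -(9/4)x^7 - (63/4)x^6 - (189/4)x^5 - (329/4)x^4 - (371/4)x^3 - (273/4)x^2 - (119/4)x - 17/4
Δ f = -(63/4)x^6 - (189/4)x^5 - (315/4)x^4 - (371/4)x^3 - (273/4)x^2 - (119/4)x - 23/4
(E_{1} + Δ) f = -(9/4)x^7 - (63/2)x^6 - (189/2)x^5 - 161x^4 - (371/2)x^3 - (273/2)x^2 - (119/2)x - 10
J f = -(9/32)x^8 - (7/10)x^5 + (3/2)x
S_{3} J f = -(59049/32)x^8 - (1701/10)x^5 + (9/2)x
((E_{1} + Δ) + S_{3} ∘ J) f = -(59049/32)x^8 - (9/4)x^7 - (63/2)x^6 - (1323/5)x^5 - 161x^4 - (371/2)x^3 - (273/2)x^2 - 55x - 10


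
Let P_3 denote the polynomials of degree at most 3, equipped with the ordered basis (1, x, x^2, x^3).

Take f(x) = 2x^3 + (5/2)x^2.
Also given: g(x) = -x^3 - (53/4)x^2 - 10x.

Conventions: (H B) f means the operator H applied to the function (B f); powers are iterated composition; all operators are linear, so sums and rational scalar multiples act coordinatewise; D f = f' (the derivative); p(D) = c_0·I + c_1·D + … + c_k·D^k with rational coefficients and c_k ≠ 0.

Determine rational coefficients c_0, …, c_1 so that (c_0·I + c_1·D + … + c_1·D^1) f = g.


D^0 f = 2x^3 + (5/2)x^2
D^1 f = 6x^2 + 5x
matching coefficients of g against c_0 f + c_1 Df + … from the top degree down determines the c_i
solution: c_0 = -1/2, c_1 = -2

p(D) = -(1/2)·I − 2·D, i.e. c_0 = -1/2, c_1 = -2


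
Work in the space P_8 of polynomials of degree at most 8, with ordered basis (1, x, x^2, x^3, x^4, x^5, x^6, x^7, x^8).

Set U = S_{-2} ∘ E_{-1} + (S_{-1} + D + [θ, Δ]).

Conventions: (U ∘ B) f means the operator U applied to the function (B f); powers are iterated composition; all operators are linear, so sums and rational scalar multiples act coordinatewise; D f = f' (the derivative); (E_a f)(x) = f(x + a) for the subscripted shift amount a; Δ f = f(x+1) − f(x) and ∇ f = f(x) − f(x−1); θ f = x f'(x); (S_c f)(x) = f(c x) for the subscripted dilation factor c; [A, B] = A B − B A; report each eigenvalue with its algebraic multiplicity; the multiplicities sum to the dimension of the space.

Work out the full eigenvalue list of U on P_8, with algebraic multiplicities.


λ = -129 (multiplicity 1), λ = -33 (multiplicity 1), λ = -9 (multiplicity 1), λ = -3 (multiplicity 1), λ = 2 (multiplicity 1), λ = 5 (multiplicity 1), λ = 17 (multiplicity 1), λ = 65 (multiplicity 1), λ = 257 (multiplicity 1)

image of 1: 2
image of x: -3x - 1
image of x^2: 5x^2 + 4x - 1
image of x^3: -9x^3 - 12x^2 - 12x - 4
image of x^4: 17x^4 + 32x^3 + 12x^2 - 4x - 3
image of x^5: -33x^5 - 80x^4 - 100x^3 - 70x^2 - 30x - 6
image of x^6: 65x^6 + 192x^5 + 210x^4 + 100x^3 - 18x - 5
image of x^7: -129x^7 - 448x^6 - 714x^5 - 665x^4 - 420x^3 - 189x^2 - 56x - 8
image of x^8: 257x^8 + 1024x^7 + 1736x^6 + 1624x^5 + 840x^4 + 168x^3 - 56x^2 - 40x - 7
the matrix is upper triangular; its diagonal is (2, -3, 5, -9, 17, -33, 65, -129, 257)
for a triangular matrix the eigenvalues are the diagonal entries, with algebraic multiplicity their repetition count


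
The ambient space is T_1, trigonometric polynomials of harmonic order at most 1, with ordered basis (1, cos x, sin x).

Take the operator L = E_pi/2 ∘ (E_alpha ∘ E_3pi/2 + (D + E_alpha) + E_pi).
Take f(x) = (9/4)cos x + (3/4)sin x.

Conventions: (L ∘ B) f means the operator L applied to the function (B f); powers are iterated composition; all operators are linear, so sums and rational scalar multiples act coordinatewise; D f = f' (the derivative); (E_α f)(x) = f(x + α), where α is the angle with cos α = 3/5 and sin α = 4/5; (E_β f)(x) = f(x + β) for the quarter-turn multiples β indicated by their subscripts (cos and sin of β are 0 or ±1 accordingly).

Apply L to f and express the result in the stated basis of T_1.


E_3pi/2 f = -(3/4)cos x + (9/4)sin x
E_alpha E_3pi/2 f = (27/20)cos x + (39/20)sin x
D f = (3/4)cos x - (9/4)sin x
E_alpha f = (39/20)cos x - (27/20)sin x
(D + E_alpha) f = (27/10)cos x - (18/5)sin x
E_pi f = -(9/4)cos x - (3/4)sin x
(E_alpha ∘ E_3pi/2 + (D + E_alpha) + E_pi) f = (9/5)cos x - (12/5)sin x
E_pi/2 (E_alpha ∘ E_3pi/2 + (D + E_alpha) + E_pi) f = -(12/5)cos x - (9/5)sin x

g(x) = -(12/5)cos x - (9/5)sin x


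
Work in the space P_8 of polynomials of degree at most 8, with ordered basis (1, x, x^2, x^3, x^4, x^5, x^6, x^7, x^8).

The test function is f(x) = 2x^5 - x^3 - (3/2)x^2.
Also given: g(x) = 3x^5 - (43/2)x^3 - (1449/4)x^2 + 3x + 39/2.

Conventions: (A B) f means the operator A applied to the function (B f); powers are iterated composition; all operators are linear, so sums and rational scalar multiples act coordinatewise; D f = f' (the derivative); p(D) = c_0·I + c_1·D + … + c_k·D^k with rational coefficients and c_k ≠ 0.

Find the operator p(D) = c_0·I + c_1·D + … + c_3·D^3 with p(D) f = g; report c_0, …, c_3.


D^0 f = 2x^5 - x^3 - (3/2)x^2
D^1 f = 10x^4 - 3x^2 - 3x
D^2 f = 40x^3 - 6x - 3
D^3 f = 120x^2 - 6
matching coefficients of g against c_0 f + c_1 Df + … from the top degree down determines the c_i
solution: c_0 = 3/2, c_1 = 0, c_2 = -1/2, c_3 = -3

c_0 = 3/2, c_1 = 0, c_2 = -1/2, c_3 = -3


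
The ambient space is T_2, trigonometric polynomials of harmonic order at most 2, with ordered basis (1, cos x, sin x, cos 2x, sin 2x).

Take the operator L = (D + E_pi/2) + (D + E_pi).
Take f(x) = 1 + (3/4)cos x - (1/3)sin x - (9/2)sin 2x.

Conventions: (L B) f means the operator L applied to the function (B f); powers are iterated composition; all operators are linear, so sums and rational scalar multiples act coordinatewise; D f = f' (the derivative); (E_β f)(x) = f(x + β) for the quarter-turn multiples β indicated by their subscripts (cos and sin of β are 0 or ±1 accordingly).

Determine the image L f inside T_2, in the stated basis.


D f = -(1/3)cos x - (3/4)sin x - 9cos 2x
E_pi/2 f = 1 - (1/3)cos x - (3/4)sin x + (9/2)sin 2x
(D + E_pi/2) f = 1 - (2/3)cos x - (3/2)sin x - 9cos 2x + (9/2)sin 2x
D f = -(1/3)cos x - (3/4)sin x - 9cos 2x
E_pi f = 1 - (3/4)cos x + (1/3)sin x - (9/2)sin 2x
(D + E_pi) f = 1 - (13/12)cos x - (5/12)sin x - 9cos 2x - (9/2)sin 2x
((D + E_pi/2) + (D + E_pi)) f = 2 - (7/4)cos x - (23/12)sin x - 18cos 2x

the result is g(x) = 2 - (7/4)cos x - (23/12)sin x - 18cos 2x


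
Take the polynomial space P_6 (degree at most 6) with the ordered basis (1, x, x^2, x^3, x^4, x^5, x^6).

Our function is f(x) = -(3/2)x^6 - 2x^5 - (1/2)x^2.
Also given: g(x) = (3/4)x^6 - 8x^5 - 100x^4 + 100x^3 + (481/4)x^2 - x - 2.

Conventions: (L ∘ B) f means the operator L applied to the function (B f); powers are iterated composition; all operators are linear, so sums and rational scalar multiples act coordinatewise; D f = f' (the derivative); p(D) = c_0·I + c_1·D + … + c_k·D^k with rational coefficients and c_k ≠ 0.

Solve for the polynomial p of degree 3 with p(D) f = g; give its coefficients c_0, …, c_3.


D^0 f = -(3/2)x^6 - 2x^5 - (1/2)x^2
D^1 f = -9x^5 - 10x^4 - x
D^2 f = -45x^4 - 40x^3 - 1
D^3 f = -180x^3 - 120x^2
matching coefficients of g against c_0 f + c_1 Df + … from the top degree down determines the c_i
solution: c_0 = -1/2, c_1 = 1, c_2 = 2, c_3 = -1

p(D) = -(1/2)·I + D + 2·D^2 − D^3, i.e. c_0 = -1/2, c_1 = 1, c_2 = 2, c_3 = -1


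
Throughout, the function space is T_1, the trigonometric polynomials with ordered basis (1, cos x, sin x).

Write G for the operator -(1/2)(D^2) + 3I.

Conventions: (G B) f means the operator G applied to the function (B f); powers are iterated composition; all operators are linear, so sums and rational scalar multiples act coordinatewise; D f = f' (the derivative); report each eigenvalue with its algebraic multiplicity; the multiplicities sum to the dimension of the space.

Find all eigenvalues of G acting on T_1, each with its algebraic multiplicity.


image of 1: 3
image of cos x: (7/2)cos x
image of sin x: (7/2)sin x
the matrix is diagonal; its diagonal is (3, 7/2, 7/2)
for a triangular matrix the eigenvalues are the diagonal entries, with algebraic multiplicity their repetition count

λ = 3 (multiplicity 1), λ = 7/2 (multiplicity 2)


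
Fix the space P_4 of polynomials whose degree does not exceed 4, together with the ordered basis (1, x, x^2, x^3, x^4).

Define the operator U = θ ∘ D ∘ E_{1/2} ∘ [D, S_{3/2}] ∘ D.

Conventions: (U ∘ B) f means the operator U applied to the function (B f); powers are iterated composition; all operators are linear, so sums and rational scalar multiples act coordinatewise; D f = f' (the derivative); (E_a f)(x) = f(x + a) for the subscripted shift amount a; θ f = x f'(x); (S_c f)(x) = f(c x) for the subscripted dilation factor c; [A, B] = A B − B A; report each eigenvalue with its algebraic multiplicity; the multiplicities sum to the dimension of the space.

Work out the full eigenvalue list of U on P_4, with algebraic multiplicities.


image of 1: 0
image of x: 0
image of x^2: 0
image of x^3: 0
image of x^4: 27x
the matrix is upper triangular; its diagonal is (0, 0, 0, 0, 0)
for a triangular matrix the eigenvalues are the diagonal entries, with algebraic multiplicity their repetition count

λ = 0 (multiplicity 5)


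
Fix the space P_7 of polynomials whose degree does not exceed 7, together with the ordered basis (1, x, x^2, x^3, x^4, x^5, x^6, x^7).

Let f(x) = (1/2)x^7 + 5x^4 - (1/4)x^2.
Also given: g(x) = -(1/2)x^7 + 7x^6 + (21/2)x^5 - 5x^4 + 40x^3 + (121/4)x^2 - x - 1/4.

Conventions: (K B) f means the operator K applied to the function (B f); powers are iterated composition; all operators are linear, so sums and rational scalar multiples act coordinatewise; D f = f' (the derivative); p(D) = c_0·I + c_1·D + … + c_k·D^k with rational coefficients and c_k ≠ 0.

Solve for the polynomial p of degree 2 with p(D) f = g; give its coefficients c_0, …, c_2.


c_0 = -1, c_1 = 2, c_2 = 1/2

D^0 f = (1/2)x^7 + 5x^4 - (1/4)x^2
D^1 f = (7/2)x^6 + 20x^3 - (1/2)x
D^2 f = 21x^5 + 60x^2 - 1/2
matching coefficients of g against c_0 f + c_1 Df + … from the top degree down determines the c_i
solution: c_0 = -1, c_1 = 2, c_2 = 1/2


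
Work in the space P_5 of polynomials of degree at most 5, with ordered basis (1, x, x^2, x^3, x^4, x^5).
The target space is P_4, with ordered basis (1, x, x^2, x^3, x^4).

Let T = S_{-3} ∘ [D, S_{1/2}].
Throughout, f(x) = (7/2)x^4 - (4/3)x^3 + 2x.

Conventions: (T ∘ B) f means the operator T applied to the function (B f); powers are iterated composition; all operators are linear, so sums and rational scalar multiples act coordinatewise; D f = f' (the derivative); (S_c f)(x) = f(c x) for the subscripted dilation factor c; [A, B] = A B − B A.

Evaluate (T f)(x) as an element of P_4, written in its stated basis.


S_{1/2} f = (7/32)x^4 - (1/6)x^3 + x
D S_{1/2} f = (7/8)x^3 - (1/2)x^2 + 1
D f = 14x^3 - 4x^2 + 2
S_{1/2} D f = (7/4)x^3 - x^2 + 2
[D, S_{1/2}] f = -(7/8)x^3 + (1/2)x^2 - 1
S_{-3} [D, S_{1/2}] f = (189/8)x^3 + (9/2)x^2 - 1

the image equals g(x) = (189/8)x^3 + (9/2)x^2 - 1
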